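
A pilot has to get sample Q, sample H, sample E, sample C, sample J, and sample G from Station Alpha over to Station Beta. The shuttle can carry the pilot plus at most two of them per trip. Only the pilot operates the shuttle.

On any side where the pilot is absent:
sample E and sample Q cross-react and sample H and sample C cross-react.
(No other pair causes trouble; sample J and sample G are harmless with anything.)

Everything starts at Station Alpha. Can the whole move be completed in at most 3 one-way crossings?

Counting alone: the pilot can take at most 2 across per trip to Station Beta, so moving all 6 needs at least 3 loaded trips out, with a return between consecutive ones — at least 5 crossings.
Since 3 < 5, 3 crossings cannot be enough. (The shortest complete plan in fact takes 5:)
1. Pilot goes to Station Beta with sample H and sample Q.  [Station Alpha: sample C, sample E, sample G, sample J | Station Beta: sample H, sample Q]
2. Pilot goes back to Station Alpha alone.  [Station Alpha: sample C, sample E, sample G, sample J | Station Beta: sample H, sample Q]
3. Pilot goes to Station Beta with sample G and sample J.  [Station Alpha: sample C, sample E | Station Beta: sample G, sample H, sample J, sample Q]
4. Pilot goes back to Station Alpha alone.  [Station Alpha: sample C, sample E | Station Beta: sample G, sample H, sample J, sample Q]
5. Pilot goes to Station Beta with sample C and sample E.  [Station Alpha: — | Station Beta: sample C, sample E, sample G, sample H, sample J, sample Q]

No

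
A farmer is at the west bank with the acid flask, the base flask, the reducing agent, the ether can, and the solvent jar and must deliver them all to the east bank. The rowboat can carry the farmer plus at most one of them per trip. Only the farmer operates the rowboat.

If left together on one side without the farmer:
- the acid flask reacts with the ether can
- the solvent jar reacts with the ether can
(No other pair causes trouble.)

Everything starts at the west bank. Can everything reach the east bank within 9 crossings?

Counting alone: the farmer can take at most 1 across per trip to the east bank, so moving all 5 needs at least 5 loaded trips out, with a return between consecutive ones — at least 9 crossings.
The safety rule pushes this higher. Following every safe sequence of crossings, the most of the 5 that can be at the east bank as the rowboat arrives there on crossing 9 is 4 — never all 5.
So the move cannot be finished within 9 crossings. (The shortest complete plan takes 11:)
1. Farmer goes to the east bank with the ether can.  [the west bank: the acid flask, the base flask, the reducing agent, the solvent jar | the east bank: the ether can]
2. Farmer goes back to the west bank alone.  [the west bank: the acid flask, the base flask, the reducing agent, the solvent jar | the east bank: the ether can]
3. Farmer goes to the east bank with the acid flask.  [the west bank: the base flask, the reducing agent, the solvent jar | the east bank: the acid flask, the ether can]
4. Farmer goes back to the west bank with the ether can.  [the west bank: the base flask, the ether can, the reducing agent, the solvent jar | the east bank: the acid flask]
5. Farmer goes to the east bank with the solvent jar.  [the west bank: the base flask, the ether can, the reducing agent | the east bank: the acid flask, the solvent jar]
6. Farmer goes back to the west bank alone.  [the west bank: the base flask, the ether can, the reducing agent | the east bank: the acid flask, the solvent jar]
7. Farmer goes to the east bank with the base flask.  [the west bank: the ether can, the reducing agent | the east bank: the acid flask, the base flask, the solvent jar]
8. Farmer goes back to the west bank alone.  [the west bank: the ether can, the reducing agent | the east bank: the acid flask, the base flask, the solvent jar]
9. Farmer goes to the east bank with the reducing agent.  [the west bank: the ether can | the east bank: the acid flask, the base flask, the reducing agent, the solvent jar]
10. Farmer goes back to the west bank alone.  [the west bank: the ether can | the east bank: the acid flask, the base flask, the reducing agent, the solvent jar]
11. Farmer goes to the east bank with the ether can.  [the west bank: — | the east bank: the acid flask, the base flask, the ether can, the reducing agent, the solvent jar]

No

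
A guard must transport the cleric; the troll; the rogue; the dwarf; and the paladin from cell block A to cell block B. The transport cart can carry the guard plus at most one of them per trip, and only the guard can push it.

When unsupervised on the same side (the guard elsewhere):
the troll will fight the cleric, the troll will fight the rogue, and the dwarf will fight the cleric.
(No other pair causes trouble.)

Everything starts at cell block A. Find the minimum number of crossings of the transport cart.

impossible

Whatever the first load, the items left behind include a forbidden pair without the guard. No opening move is safe, so no plan exists.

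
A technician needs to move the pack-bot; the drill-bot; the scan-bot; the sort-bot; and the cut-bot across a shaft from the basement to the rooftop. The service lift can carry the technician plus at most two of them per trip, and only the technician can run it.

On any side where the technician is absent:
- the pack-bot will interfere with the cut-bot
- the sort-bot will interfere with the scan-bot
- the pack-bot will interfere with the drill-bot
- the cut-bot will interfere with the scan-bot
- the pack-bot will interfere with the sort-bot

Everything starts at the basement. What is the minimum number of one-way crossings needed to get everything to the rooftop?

7

Counting alone: the technician can take at most 2 across per trip to the rooftop, so moving all 5 needs at least 3 loaded trips out, with a return between consecutive ones — at least 5 crossings.
The safety rule pushes this higher. Following every safe sequence of crossings, the most of the 5 that can be at the rooftop as the service lift arrives there on crossing 5 is 4 — never all 5.
So no plan with fewer than 7 crossings exists, and this one achieves 7:
1. Technician goes to the rooftop with the pack-bot and the scan-bot.
2. Technician goes back to the basement alone.
3. Technician goes to the rooftop with the drill-bot.
4. Technician goes back to the basement with the pack-bot.
5. Technician goes to the rooftop with the cut-bot and the sort-bot.
6. Technician goes back to the basement with the scan-bot.
7. Technician goes to the rooftop with the pack-bot and the scan-bot.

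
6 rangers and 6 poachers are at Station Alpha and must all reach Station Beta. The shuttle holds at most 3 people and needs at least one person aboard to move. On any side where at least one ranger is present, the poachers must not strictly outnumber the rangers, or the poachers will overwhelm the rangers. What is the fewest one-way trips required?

impossible

Following every safe sequence of crossings from the start, the most of the 12 that can be at Station Beta as the shuttle arrives there on crossings 1, 3, 5 is 3, 5, 6 respectively; the best ever achieved is 6 of 12.
From crossing 7 on, no configuration arises that was not already reachable earlier: only 17 distinct safe configurations (who is on which side, and where the shuttle is) can ever be reached, none of them has everyone across, and every continuation just revisits them. They are: 0 rangers + 0 poachers across (shuttle back at the start); 0 rangers + 1 poacher across (shuttle there); 0 rangers + 1 poacher across (shuttle back at the start); 0 rangers + 2 poachers across (shuttle there); 0 rangers + 2 poachers across (shuttle back at the start); 0 rangers + 3 poachers across (shuttle there); 0 rangers + 3 poachers across (shuttle back at the start); 0 rangers + 4 poachers across (shuttle there); 0 rangers + 4 poachers across (shuttle back at the start); 0 rangers + 5 poachers across (shuttle there); 0 rangers + 5 poachers across (shuttle back at the start); 0 rangers + 6 poachers across (shuttle there); 1 ranger + 1 poacher across (shuttle there); 1 ranger + 1 poacher across (shuttle back at the start); 2 rangers + 2 poachers across (shuttle there); 2 rangers + 2 poachers across (shuttle back at the start); 3 rangers + 3 poachers across (shuttle there). So no valid plan exists.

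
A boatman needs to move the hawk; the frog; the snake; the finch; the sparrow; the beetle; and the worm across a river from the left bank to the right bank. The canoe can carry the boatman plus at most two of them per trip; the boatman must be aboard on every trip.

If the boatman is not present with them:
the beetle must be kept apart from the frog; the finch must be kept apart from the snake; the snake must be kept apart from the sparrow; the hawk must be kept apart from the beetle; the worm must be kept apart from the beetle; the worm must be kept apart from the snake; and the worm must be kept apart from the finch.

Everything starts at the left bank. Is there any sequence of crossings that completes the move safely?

Whatever the first load, the items left behind include a forbidden pair without the boatman. No opening move is safe, so no plan exists.

No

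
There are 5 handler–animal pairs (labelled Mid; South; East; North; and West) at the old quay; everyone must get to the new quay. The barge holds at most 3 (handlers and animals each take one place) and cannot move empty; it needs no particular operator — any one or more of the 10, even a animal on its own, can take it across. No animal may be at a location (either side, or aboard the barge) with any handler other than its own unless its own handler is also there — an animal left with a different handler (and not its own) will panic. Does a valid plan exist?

1. animal Mid and handler Mid cross → the new quay.
2. handler Mid crosses ← the old quay.
3. animal East, animal North, and animal South cross → the new quay.
4. animal Mid crosses ← the old quay.
5. handler East, handler North, and handler South cross → the new quay.
6. animal South and handler South cross ← the old quay.
7. handler Mid, handler South, and handler West cross → the new quay.
8. animal East crosses ← the old quay.
9. animal Mid and animal South cross → the new quay.
10. animal Mid crosses ← the old quay.
11. animal East, animal Mid, and animal West cross → the new quay.

Yes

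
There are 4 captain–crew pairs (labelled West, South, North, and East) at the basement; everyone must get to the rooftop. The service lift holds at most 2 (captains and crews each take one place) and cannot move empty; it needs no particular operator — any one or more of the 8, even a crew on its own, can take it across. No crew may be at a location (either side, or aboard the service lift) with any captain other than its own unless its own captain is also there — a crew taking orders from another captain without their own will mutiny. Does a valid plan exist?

Following every safe sequence of crossings from the start, the most of the 8 that can be at the rooftop as the service lift arrives there on crossings 1, 3, 5 is 2, 3, 4 respectively; the best ever achieved is 4 of 8.
From crossing 7 on, no configuration arises that was not already reachable earlier: only 44 distinct safe configurations (who is on which side, and where the service lift is) can ever be reached, none of them has everyone across, and every continuation just revisits them. So no valid plan exists.

No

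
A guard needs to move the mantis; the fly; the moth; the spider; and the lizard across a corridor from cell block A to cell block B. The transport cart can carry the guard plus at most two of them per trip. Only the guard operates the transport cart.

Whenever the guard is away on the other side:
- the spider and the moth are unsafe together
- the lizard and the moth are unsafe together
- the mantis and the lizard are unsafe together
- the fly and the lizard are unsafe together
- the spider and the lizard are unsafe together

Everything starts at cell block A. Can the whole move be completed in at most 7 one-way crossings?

Yes

Yes — this plan uses 7 crossings (≤ 7):
1. Guard goes to cell block B with the lizard and the moth.
2. Guard goes back to cell block A with the moth.
3. Guard goes to cell block B with the mantis and the moth.
4. Guard goes back to cell block A with the lizard.
5. Guard goes to cell block B with the fly and the spider.
6. Guard goes back to cell block A with the moth.
7. Guard goes to cell block B with the lizard and the moth.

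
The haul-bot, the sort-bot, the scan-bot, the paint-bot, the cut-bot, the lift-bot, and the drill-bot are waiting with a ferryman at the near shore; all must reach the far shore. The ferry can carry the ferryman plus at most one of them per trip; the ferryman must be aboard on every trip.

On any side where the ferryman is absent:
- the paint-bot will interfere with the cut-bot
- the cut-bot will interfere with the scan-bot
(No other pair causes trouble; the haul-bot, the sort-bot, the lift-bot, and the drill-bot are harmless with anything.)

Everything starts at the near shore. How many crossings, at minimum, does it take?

15

Counting alone: the ferryman can take at most 1 across per trip to the far shore, so moving all 7 needs at least 7 loaded trips out, with a return between consecutive ones — at least 13 crossings.
The safety rule pushes this higher. Following every safe sequence of crossings, the most of the 7 that can be at the far shore as the ferry arrives there on crossing 13 is 6 — never all 7.
So no plan with fewer than 15 crossings exists, and this one achieves 15:
1. Ferryman goes to the far shore with the cut-bot.  [the near shore: the drill-bot, the haul-bot, the lift-bot, the paint-bot, the scan-bot, the sort-bot | the far shore: the cut-bot]
2. Ferryman goes back to the near shore alone.  [the near shore: the drill-bot, the haul-bot, the lift-bot, the paint-bot, the scan-bot, the sort-bot | the far shore: the cut-bot]
3. Ferryman goes to the far shore with the haul-bot.  [the near shore: the drill-bot, the lift-bot, the paint-bot, the scan-bot, the sort-bot | the far shore: the cut-bot, the haul-bot]
4. Ferryman goes back to the near shore alone.  [the near shore: the drill-bot, the lift-bot, the paint-bot, the scan-bot, the sort-bot | the far shore: the cut-bot, the haul-bot]
5. Ferryman goes to the far shore with the sort-bot.  [the near shore: the drill-bot, the lift-bot, the paint-bot, the scan-bot | the far shore: the cut-bot, the haul-bot, the sort-bot]
6. Ferryman goes back to the near shore alone.  [the near shore: the drill-bot, the lift-bot, the paint-bot, the scan-bot | the far shore: the cut-bot, the haul-bot, the sort-bot]
7. Ferryman goes to the far shore with the scan-bot.  [the near shore: the drill-bot, the lift-bot, the paint-bot | the far shore: the cut-bot, the haul-bot, the scan-bot, the sort-bot]
8. Ferryman goes back to the near shore with the cut-bot.  [the near shore: the cut-bot, the drill-bot, the lift-bot, the paint-bot | the far shore: the haul-bot, the scan-bot, the sort-bot]
9. Ferryman goes to the far shore with the paint-bot.  [the near shore: the cut-bot, the drill-bot, the lift-bot | the far shore: the haul-bot, the paint-bot, the scan-bot, the sort-bot]
10. Ferryman goes back to the near shore alone.  [the near shore: the cut-bot, the drill-bot, the lift-bot | the far shore: the haul-bot, the paint-bot, the scan-bot, the sort-bot]
11. Ferryman goes to the far shore with the lift-bot.  [the near shore: the cut-bot, the drill-bot | the far shore: the haul-bot, the lift-bot, the paint-bot, the scan-bot, the sort-bot]
12. Ferryman goes back to the near shore alone.  [the near shore: the cut-bot, the drill-bot | the far shore: the haul-bot, the lift-bot, the paint-bot, the scan-bot, the sort-bot]
13. Ferryman goes to the far shore with the drill-bot.  [the near shore: the cut-bot | the far shore: the drill-bot, the haul-bot, the lift-bot, the paint-bot, the scan-bot, the sort-bot]
14. Ferryman goes back to the near shore alone.  [the near shore: the cut-bot | the far shore: the drill-bot, the haul-bot, the lift-bot, the paint-bot, the scan-bot, the sort-bot]
15. Ferryman goes to the far shore with the cut-bot.  [the near shore: — | the far shore: the cut-bot, the drill-bot, the haul-bot, the lift-bot, the paint-bot, the scan-bot, the sort-bot]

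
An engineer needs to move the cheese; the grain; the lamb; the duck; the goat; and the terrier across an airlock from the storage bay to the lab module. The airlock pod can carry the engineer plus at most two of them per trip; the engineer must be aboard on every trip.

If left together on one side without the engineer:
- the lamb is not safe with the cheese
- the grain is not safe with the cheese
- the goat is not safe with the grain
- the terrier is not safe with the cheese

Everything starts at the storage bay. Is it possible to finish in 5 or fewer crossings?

Counting alone: the engineer can take at most 2 across per trip to the lab module, so moving all 6 needs at least 3 loaded trips out, with a return between consecutive ones — at least 5 crossings.
The safety rule pushes this higher. Following every safe sequence of crossings, the most of the 6 that can be at the lab module as the airlock pod arrives there on crossing 5 is 5 — never all 6.
So the move cannot be finished within 5 crossings. (The shortest complete plan takes 7:)
1. Engineer goes to the lab module with the cheese and the grain.
2. Engineer goes back to the storage bay with the cheese.
3. Engineer goes to the lab module with the cheese and the lamb.
4. Engineer goes back to the storage bay with the cheese.
5. Engineer goes to the lab module with the duck and the terrier.
6. Engineer goes back to the storage bay alone.
7. Engineer goes to the lab module with the cheese and the goat.

No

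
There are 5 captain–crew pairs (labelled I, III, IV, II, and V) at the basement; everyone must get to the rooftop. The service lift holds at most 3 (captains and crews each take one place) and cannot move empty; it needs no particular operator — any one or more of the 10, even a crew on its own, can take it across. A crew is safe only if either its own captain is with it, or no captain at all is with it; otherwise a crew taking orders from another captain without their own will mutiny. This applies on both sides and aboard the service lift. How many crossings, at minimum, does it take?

Counting alone: each trip to the rooftop takes at most 3 across and each return brings at least 1 back, so after t trips out (and t−1 returns) at most 3t − (t−1) of the 10 are across; that first reaches 10 at t = 5, so at least 9 crossings are needed.
The safety rule pushes this higher. Following every safe sequence of crossings, the most of the 10 that can be at the rooftop as the service lift arrives there on crossing 9 is 9 — never all 10.
So no plan with fewer than 11 crossings exists, and this one achieves 11:
1. captain I and crew I cross → the rooftop.
2. captain I crosses ← the basement.
3. crew II, crew III, and crew IV cross → the rooftop.
4. crew I crosses ← the basement.
5. captain II, captain III, and captain IV cross → the rooftop.
6. captain III and crew III cross ← the basement.
7. captain I, captain III, and captain V cross → the rooftop.
8. crew IV crosses ← the basement.
9. crew I and crew III cross → the rooftop.
10. crew I crosses ← the basement.
11. crew I, crew IV, and crew V cross → the rooftop.

11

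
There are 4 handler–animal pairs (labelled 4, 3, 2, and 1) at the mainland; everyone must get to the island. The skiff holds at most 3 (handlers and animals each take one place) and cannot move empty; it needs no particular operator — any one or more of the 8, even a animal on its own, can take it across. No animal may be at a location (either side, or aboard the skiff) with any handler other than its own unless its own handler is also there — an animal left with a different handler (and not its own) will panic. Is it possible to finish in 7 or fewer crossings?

No

Counting alone: each trip to the island takes at most 3 across and each return brings at least 1 back, so after t trips out (and t−1 returns) at most 3t − (t−1) of the 8 are across; that first reaches 8 at t = 4, so at least 7 crossings are needed.
The safety rule pushes this higher. Following every safe sequence of crossings, the most of the 8 that can be at the island as the skiff arrives there on crossing 7 is 7 — never all 8.
So the move cannot be finished within 7 crossings. (The shortest complete plan takes 9:)
1. animal 4 and handler 4 cross → the island.
2. handler 4 crosses ← the mainland.
3. animal 3, handler 3, and handler 4 cross → the island.
4. animal 4 and handler 4 cross ← the mainland.
5. handler 1, handler 2, and handler 4 cross → the island.
6. animal 3 crosses ← the mainland.
7. animal 3 and animal 4 cross → the island.
8. animal 4 crosses ← the mainland.
9. animal 1, animal 2, and animal 4 cross → the island.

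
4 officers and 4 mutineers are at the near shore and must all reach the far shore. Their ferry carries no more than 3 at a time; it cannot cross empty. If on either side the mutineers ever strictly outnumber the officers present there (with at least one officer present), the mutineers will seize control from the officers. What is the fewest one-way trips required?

9

Counting alone: each trip to the far shore takes at most 3 across and each return brings at least 1 back, so after t trips out (and t−1 returns) at most 3t − (t−1) of the 8 are across; that first reaches 8 at t = 4, so at least 7 crossings are needed.
The safety rule pushes this higher. Following every safe sequence of crossings, the most of the 8 that can be at the far shore as the ferry arrives there on crossing 7 is 7 — never all 8.
So no plan with fewer than 9 crossings exists, and this one achieves 9:
1. 2 mutineers → the far shore.  (the near shore: 4O 2M; the far shore: 0O 2M)
2. 1 mutineer ← the near shore.  (the near shore: 4O 3M; the far shore: 0O 1M)
3. 3 mutineers → the far shore.  (the near shore: 4O 0M; the far shore: 0O 4M)
4. 1 mutineer ← the near shore.  (the near shore: 4O 1M; the far shore: 0O 3M)
5. 3 officers → the far shore.  (the near shore: 1O 1M; the far shore: 3O 3M)
6. 1 officer and 1 mutineer ← the near shore.  (the near shore: 2O 2M; the far shore: 2O 2M)
7. 2 officers → the far shore.  (the near shore: 0O 2M; the far shore: 4O 2M)
8. 1 mutineer ← the near shore.  (the near shore: 0O 3M; the far shore: 4O 1M)
9. 3 mutineers → the far shore.  (the near shore: 0O 0M; the far shore: 4O 4M)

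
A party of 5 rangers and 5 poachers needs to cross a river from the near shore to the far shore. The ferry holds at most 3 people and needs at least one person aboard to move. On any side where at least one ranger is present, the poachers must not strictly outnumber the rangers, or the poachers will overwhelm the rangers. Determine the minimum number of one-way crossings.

11

Counting alone: each trip to the far shore takes at most 3 across and each return brings at least 1 back, so after t trips out (and t−1 returns) at most 3t − (t−1) of the 10 are across; that first reaches 10 at t = 5, so at least 9 crossings are needed.
The safety rule pushes this higher. Following every safe sequence of crossings, the most of the 10 that can be at the far shore as the ferry arrives there on crossing 9 is 9 — never all 10.
So no plan with fewer than 11 crossings exists, and this one achieves 11:
1. 2 poachers → the far shore.  (the near shore: 5R 3P; the far shore: 0R 2P)
2. 1 poacher ← the near shore.  (the near shore: 5R 4P; the far shore: 0R 1P)
3. 3 poachers → the far shore.  (the near shore: 5R 1P; the far shore: 0R 4P)
4. 1 poacher ← the near shore.  (the near shore: 5R 2P; the far shore: 0R 3P)
5. 3 rangers → the far shore.  (the near shore: 2R 2P; the far shore: 3R 3P)
6. 1 ranger and 1 poacher ← the near shore.  (the near shore: 3R 3P; the far shore: 2R 2P)
7. 3 rangers → the far shore.  (the near shore: 0R 3P; the far shore: 5R 2P)
8. 1 poacher ← the near shore.  (the near shore: 0R 4P; the far shore: 5R 1P)
9. 2 poachers → the far shore.  (the near shore: 0R 2P; the far shore: 5R 3P)
10. 1 poacher ← the near shore.  (the near shore: 0R 3P; the far shore: 5R 2P)
11. 3 poachers → the far shore.  (the near shore: 0R 0P; the far shore: 5R 5P)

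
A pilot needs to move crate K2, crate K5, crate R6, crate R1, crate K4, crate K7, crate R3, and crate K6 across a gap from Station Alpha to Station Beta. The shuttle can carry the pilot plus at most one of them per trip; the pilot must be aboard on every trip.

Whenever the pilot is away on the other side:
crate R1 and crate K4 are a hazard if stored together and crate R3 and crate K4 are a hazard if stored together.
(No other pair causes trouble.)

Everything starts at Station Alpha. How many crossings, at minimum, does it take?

Counting alone: the pilot can take at most 1 across per trip to Station Beta, so moving all 8 needs at least 8 loaded trips out, with a return between consecutive ones — at least 15 crossings.
The safety rule pushes this higher. Following every safe sequence of crossings, the most of the 8 that can be at Station Beta as the shuttle arrives there on crossing 15 is 7 — never all 8.
So no plan with fewer than 17 crossings exists, and this one achieves 17:
1. Pilot goes to Station Beta with crate K4.
2. Pilot goes back to Station Alpha alone.
3. Pilot goes to Station Beta with crate K2.
4. Pilot goes back to Station Alpha alone.
5. Pilot goes to Station Beta with crate K5.
6. Pilot goes back to Station Alpha alone.
7. Pilot goes to Station Beta with crate R6.
8. Pilot goes back to Station Alpha alone.
9. Pilot goes to Station Beta with crate R1.
10. Pilot goes back to Station Alpha with crate K4.
11. Pilot goes to Station Beta with crate R3.
12. Pilot goes back to Station Alpha alone.
13. Pilot goes to Station Beta with crate K7.
14. Pilot goes back to Station Alpha alone.
15. Pilot goes to Station Beta with crate K6.
16. Pilot goes back to Station Alpha alone.
17. Pilot goes to Station Beta with crate K4.

17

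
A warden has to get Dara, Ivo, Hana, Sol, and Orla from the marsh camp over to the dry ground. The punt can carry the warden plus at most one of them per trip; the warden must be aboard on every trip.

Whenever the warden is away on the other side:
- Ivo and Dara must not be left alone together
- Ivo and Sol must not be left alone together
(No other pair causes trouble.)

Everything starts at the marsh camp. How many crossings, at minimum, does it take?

11

Counting alone: the warden can take at most 1 across per trip to the dry ground, so moving all 5 needs at least 5 loaded trips out, with a return between consecutive ones — at least 9 crossings.
The safety rule pushes this higher. Following every safe sequence of crossings, the most of the 5 that can be at the dry ground as the punt arrives there on crossing 9 is 4 — never all 5.
So no plan with fewer than 11 crossings exists, and this one achieves 11:
1. Warden goes to the dry ground with Ivo.  [the marsh camp: Dara, Hana, Orla, Sol | the dry ground: Ivo]
2. Warden goes back to the marsh camp alone.  [the marsh camp: Dara, Hana, Orla, Sol | the dry ground: Ivo]
3. Warden goes to the dry ground with Dara.  [the marsh camp: Hana, Orla, Sol | the dry ground: Dara, Ivo]
4. Warden goes back to the marsh camp with Ivo.  [the marsh camp: Hana, Ivo, Orla, Sol | the dry ground: Dara]
5. Warden goes to the dry ground with Sol.  [the marsh camp: Hana, Ivo, Orla | the dry ground: Dara, Sol]
6. Warden goes back to the marsh camp alone.  [the marsh camp: Hana, Ivo, Orla | the dry ground: Dara, Sol]
7. Warden goes to the dry ground with Hana.  [the marsh camp: Ivo, Orla | the dry ground: Dara, Hana, Sol]
8. Warden goes back to the marsh camp alone.  [the marsh camp: Ivo, Orla | the dry ground: Dara, Hana, Sol]
9. Warden goes to the dry ground with Orla.  [the marsh camp: Ivo | the dry ground: Dara, Hana, Orla, Sol]
10. Warden goes back to the marsh camp alone.  [the marsh camp: Ivo | the dry ground: Dara, Hana, Orla, Sol]
11. Warden goes to the dry ground with Ivo.  [the marsh camp: — | the dry ground: Dara, Hana, Ivo, Orla, Sol]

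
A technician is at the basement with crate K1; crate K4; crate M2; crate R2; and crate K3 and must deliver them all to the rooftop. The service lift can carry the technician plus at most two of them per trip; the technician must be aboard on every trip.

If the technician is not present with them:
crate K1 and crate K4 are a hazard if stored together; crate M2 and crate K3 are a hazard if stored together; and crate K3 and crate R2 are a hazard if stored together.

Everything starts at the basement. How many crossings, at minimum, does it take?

5

Counting alone: the technician can take at most 2 across per trip to the rooftop, so moving all 5 needs at least 3 loaded trips out, with a return between consecutive ones — at least 5 crossings.
The plan below uses exactly 5 crossings, so it is optimal:
1. Technician goes to the rooftop with crate K1 and crate K3.
2. Technician goes back to the basement alone.
3. Technician goes to the rooftop with crate M2 and crate R2.
4. Technician goes back to the basement with crate K3.
5. Technician goes to the rooftop with crate K3 and crate K4.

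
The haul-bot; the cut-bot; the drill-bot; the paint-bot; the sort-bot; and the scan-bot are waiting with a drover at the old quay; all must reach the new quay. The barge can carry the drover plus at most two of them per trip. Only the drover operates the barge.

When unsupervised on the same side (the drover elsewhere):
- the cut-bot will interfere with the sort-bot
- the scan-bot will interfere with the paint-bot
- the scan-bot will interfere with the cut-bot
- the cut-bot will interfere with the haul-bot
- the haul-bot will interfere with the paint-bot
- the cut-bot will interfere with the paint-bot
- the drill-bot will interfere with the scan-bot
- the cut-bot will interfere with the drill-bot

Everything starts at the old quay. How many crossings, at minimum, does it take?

impossible

Whatever the first load, the items left behind include a forbidden pair without the drover. No opening move is safe, so no plan exists.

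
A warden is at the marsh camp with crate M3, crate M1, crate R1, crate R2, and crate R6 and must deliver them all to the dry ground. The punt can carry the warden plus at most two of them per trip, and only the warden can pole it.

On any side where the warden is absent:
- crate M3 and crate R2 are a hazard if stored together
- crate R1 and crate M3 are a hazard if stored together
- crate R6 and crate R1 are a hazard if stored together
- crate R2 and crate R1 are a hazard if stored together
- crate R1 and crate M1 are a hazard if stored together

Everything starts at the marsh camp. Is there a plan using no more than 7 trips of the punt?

Yes — this plan uses 7 crossings (≤ 7):
1. Warden goes to the dry ground with crate M3 and crate R1.  [the marsh camp: crate M1, crate R2, crate R6 | the dry ground: crate M3, crate R1]
2. Warden goes back to the marsh camp with crate M3.  [the marsh camp: crate M1, crate M3, crate R2, crate R6 | the dry ground: crate R1]
3. Warden goes to the dry ground with crate M1 and crate M3.  [the marsh camp: crate R2, crate R6 | the dry ground: crate M1, crate M3, crate R1]
4. Warden goes back to the marsh camp with crate R1.  [the marsh camp: crate R1, crate R2, crate R6 | the dry ground: crate M1, crate M3]
5. Warden goes to the dry ground with crate R1 and crate R6.  [the marsh camp: crate R2 | the dry ground: crate M1, crate M3, crate R1, crate R6]
6. Warden goes back to the marsh camp with crate R1.  [the marsh camp: crate R1, crate R2 | the dry ground: crate M1, crate M3, crate R6]
7. Warden goes to the dry ground with crate R1 and crate R2.  [the marsh camp: — | the dry ground: crate M1, crate M3, crate R1, crate R2, crate R6]

Yes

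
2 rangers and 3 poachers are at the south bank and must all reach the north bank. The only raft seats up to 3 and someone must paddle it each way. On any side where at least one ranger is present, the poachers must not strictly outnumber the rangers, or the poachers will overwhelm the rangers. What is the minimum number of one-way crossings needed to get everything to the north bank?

impossible

The poachers already outnumber the rangers at the south bank before anyone moves, so the starting position itself is disallowed.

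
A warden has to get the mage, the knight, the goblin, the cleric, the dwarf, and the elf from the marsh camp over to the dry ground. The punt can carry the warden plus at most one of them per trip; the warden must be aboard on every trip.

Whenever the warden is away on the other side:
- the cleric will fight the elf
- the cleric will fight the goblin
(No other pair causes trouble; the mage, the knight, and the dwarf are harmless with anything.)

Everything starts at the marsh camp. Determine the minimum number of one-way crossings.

Counting alone: the warden can take at most 1 across per trip to the dry ground, so moving all 6 needs at least 6 loaded trips out, with a return between consecutive ones — at least 11 crossings.
The safety rule pushes this higher. Following every safe sequence of crossings, the most of the 6 that can be at the dry ground as the punt arrives there on crossing 11 is 5 — never all 6.
So no plan with fewer than 13 crossings exists, and this one achieves 13:
1. Warden goes to the dry ground with the cleric.  [the marsh camp: the dwarf, the elf, the goblin, the knight, the mage | the dry ground: the cleric]
2. Warden goes back to the marsh camp alone.  [the marsh camp: the dwarf, the elf, the goblin, the knight, the mage | the dry ground: the cleric]
3. Warden goes to the dry ground with the mage.  [the marsh camp: the dwarf, the elf, the goblin, the knight | the dry ground: the cleric, the mage]
4. Warden goes back to the marsh camp alone.  [the marsh camp: the dwarf, the elf, the goblin, the knight | the dry ground: the cleric, the mage]
5. Warden goes to the dry ground with the knight.  [the marsh camp: the dwarf, the elf, the goblin | the dry ground: the cleric, the knight, the mage]
6. Warden goes back to the marsh camp alone.  [the marsh camp: the dwarf, the elf, the goblin | the dry ground: the cleric, the knight, the mage]
7. Warden goes to the dry ground with the goblin.  [the marsh camp: the dwarf, the elf | the dry ground: the cleric, the goblin, the knight, the mage]
8. Warden goes back to the marsh camp with the cleric.  [the marsh camp: the cleric, the dwarf, the elf | the dry ground: the goblin, the knight, the mage]
9. Warden goes to the dry ground with the elf.  [the marsh camp: the cleric, the dwarf | the dry ground: the elf, the goblin, the knight, the mage]
10. Warden goes back to the marsh camp alone.  [the marsh camp: the cleric, the dwarf | the dry ground: the elf, the goblin, the knight, the mage]
11. Warden goes to the dry ground with the dwarf.  [the marsh camp: the cleric | the dry ground: the dwarf, the elf, the goblin, the knight, the mage]
12. Warden goes back to the marsh camp alone.  [the marsh camp: the cleric | the dry ground: the dwarf, the elf, the goblin, the knight, the mage]
13. Warden goes to the dry ground with the cleric.  [the marsh camp: — | the dry ground: the cleric, the dwarf, the elf, the goblin, the knight, the mage]

13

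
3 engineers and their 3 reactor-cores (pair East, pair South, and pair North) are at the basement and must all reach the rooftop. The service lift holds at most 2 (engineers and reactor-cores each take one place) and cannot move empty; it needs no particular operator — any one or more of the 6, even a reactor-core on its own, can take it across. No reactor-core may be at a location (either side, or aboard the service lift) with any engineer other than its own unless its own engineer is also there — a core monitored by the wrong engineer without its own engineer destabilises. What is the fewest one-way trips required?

11

Counting alone: each trip to the rooftop takes at most 2 across and each return brings at least 1 back, so after t trips out (and t−1 returns) at most 2t − (t−1) of the 6 are across; that first reaches 6 at t = 5, so at least 9 crossings are needed.
The safety rule pushes this higher. Following every safe sequence of crossings, the most of the 6 that can be at the rooftop as the service lift arrives there on crossing 9 is 5 — never all 6.
So no plan with fewer than 11 crossings exists, and this one achieves 11:
1. engineer East and reactor-core East cross → the rooftop.
2. engineer East crosses ← the basement.
3. reactor-core North and reactor-core South cross → the rooftop.
4. reactor-core East crosses ← the basement.
5. engineer North and engineer South cross → the rooftop.
6. engineer South and reactor-core South cross ← the basement.
7. engineer East and engineer South cross → the rooftop.
8. reactor-core North crosses ← the basement.
9. reactor-core East and reactor-core South cross → the rooftop.
10. engineer North crosses ← the basement.
11. engineer North and reactor-core North cross → the rooftop.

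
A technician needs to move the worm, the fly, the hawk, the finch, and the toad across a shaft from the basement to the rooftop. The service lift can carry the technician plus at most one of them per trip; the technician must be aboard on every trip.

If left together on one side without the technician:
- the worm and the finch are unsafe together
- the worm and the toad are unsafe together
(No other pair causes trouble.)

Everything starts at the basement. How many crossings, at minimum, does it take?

11

Counting alone: the technician can take at most 1 across per trip to the rooftop, so moving all 5 needs at least 5 loaded trips out, with a return between consecutive ones — at least 9 crossings.
The safety rule pushes this higher. Following every safe sequence of crossings, the most of the 5 that can be at the rooftop as the service lift arrives there on crossing 9 is 4 — never all 5.
So no plan with fewer than 11 crossings exists, and this one achieves 11:
1. Technician goes to the rooftop with the worm.
2. Technician goes back to the basement alone.
3. Technician goes to the rooftop with the fly.
4. Technician goes back to the basement alone.
5. Technician goes to the rooftop with the hawk.
6. Technician goes back to the basement alone.
7. Technician goes to the rooftop with the finch.
8. Technician goes back to the basement with the worm.
9. Technician goes to the rooftop with the toad.
10. Technician goes back to the basement alone.
11. Technician goes to the rooftop with the worm.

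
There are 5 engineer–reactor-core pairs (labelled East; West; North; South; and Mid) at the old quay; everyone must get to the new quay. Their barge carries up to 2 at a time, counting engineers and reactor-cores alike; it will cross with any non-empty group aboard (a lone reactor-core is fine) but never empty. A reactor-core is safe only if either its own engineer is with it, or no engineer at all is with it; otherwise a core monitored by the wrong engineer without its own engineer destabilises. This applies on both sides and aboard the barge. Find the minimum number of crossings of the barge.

impossible

Following every safe sequence of crossings from the start, the most of the 10 that can be at the new quay as the barge arrives there on crossings 1, 3, 5, 7 is 2, 3, 4, 5 respectively; the best ever achieved is 5 of 10.
From crossing 9 on, no configuration arises that was not already reachable earlier: only 82 distinct safe configurations (who is on which side, and where the barge is) can ever be reached, none of them has everyone across, and every continuation just revisits them. So no valid plan exists.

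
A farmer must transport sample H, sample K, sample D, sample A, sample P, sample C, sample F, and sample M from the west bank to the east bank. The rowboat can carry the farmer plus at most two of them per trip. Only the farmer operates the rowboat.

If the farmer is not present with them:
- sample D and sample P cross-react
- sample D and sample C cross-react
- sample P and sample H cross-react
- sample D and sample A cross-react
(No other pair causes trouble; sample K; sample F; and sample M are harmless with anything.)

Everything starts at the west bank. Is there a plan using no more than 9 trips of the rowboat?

Yes

Yes — this plan uses 9 crossings (≤ 9):
1. Farmer goes to the east bank with sample D and sample H.  [the west bank: sample A, sample C, sample F, sample K, sample M, sample P | the east bank: sample D, sample H]
2. Farmer goes back to the west bank alone.  [the west bank: sample A, sample C, sample F, sample K, sample M, sample P | the east bank: sample D, sample H]
3. Farmer goes to the east bank with sample K.  [the west bank: sample A, sample C, sample F, sample M, sample P | the east bank: sample D, sample H, sample K]
4. Farmer goes back to the west bank alone.  [the west bank: sample A, sample C, sample F, sample M, sample P | the east bank: sample D, sample H, sample K]
5. Farmer goes to the east bank with sample F and sample M.  [the west bank: sample A, sample C, sample P | the east bank: sample D, sample F, sample H, sample K, sample M]
6. Farmer goes back to the west bank alone.  [the west bank: sample A, sample C, sample P | the east bank: sample D, sample F, sample H, sample K, sample M]
7. Farmer goes to the east bank with sample A and sample C.  [the west bank: sample P | the east bank: sample A, sample C, sample D, sample F, sample H, sample K, sample M]
8. Farmer goes back to the west bank with sample D.  [the west bank: sample D, sample P | the east bank: sample A, sample C, sample F, sample H, sample K, sample M]
9. Farmer goes to the east bank with sample D and sample P.  [the west bank: — | the east bank: sample A, sample C, sample D, sample F, sample H, sample K, sample M, sample P]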